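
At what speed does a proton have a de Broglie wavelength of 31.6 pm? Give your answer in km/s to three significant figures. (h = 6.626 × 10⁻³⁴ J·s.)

v = 12.5 km/s

p = h/λ = 6.626 × 10⁻³⁴ / 3.160 × 10⁻¹¹ = 2.097 × 10⁻²³ kg·m/s.
v = p/m = 2.097 × 10⁻²³ / 1.673 × 10⁻²⁷ = 1.25 × 10⁴ m/s = 12.5 km/s.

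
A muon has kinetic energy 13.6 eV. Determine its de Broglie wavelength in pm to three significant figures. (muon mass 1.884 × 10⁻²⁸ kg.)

KE = 13.6 eV = 2.179 × 10⁻¹⁸ J.
p = √(2mKE) = √(2 × 1.884 × 10⁻²⁸ × 2.179 × 10⁻¹⁸) = 2.865 × 10⁻²³ kg·m/s.
λ = h/p = 6.626 × 10⁻³⁴ / 2.865 × 10⁻²³ = 2.31 × 10⁻¹¹ m = 23.1 pm.

λ = 23.1 pm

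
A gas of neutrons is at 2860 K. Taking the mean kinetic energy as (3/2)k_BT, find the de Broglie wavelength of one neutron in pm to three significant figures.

KE = (3/2)k_BT = 1.5 × 1.381 × 10⁻²³ × 2860 = 5.924 × 10⁻²⁰ J.
p = √(2mKE) = √(2 × 1.675 × 10⁻²⁷ × 5.924 × 10⁻²⁰) = 1.409 × 10⁻²³ kg·m/s.
λ = h/p = 4.70 × 10⁻¹¹ m = 47.0 pm.

λ = 47.0 pm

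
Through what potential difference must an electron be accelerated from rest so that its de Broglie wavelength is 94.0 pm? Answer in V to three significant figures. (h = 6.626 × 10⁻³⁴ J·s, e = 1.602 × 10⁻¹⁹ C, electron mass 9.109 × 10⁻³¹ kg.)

V = 170 V

p = h/λ = 6.626 × 10⁻³⁴ / 9.400 × 10⁻¹¹ = 7.049 × 10⁻²⁴ kg·m/s.
KE = p²/(2m) = 2.727 × 10⁻¹⁷ J.
V = KE/e = 2.727 × 10⁻¹⁷ / (1.602 × 10⁻¹⁹) = 170 V.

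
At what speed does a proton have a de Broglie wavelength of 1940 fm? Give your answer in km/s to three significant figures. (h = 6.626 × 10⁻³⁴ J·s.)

v = 204 km/s

p = h/λ = 6.626 × 10⁻³⁴ / 1.940 × 10⁻¹² = 3.415 × 10⁻²² kg·m/s.
v = p/m = 3.415 × 10⁻²² / 1.673 × 10⁻²⁷ = 2.04 × 10⁵ m/s = 204 km/s.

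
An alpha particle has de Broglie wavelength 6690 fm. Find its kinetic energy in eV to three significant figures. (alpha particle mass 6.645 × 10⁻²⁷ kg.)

KE = 4.61 eV

p = h/λ = 6.626 × 10⁻³⁴ / 6.690 × 10⁻¹² = 9.904 × 10⁻²³ kg·m/s.
KE = p²/(2m) = (9.904 × 10⁻²³)² / (2 × 6.645 × 10⁻²⁷) = 7.381 × 10⁻¹⁹ J = 4.61 eV.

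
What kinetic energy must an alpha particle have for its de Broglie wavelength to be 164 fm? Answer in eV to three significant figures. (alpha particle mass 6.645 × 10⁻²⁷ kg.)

p = h/λ = 6.626 × 10⁻³⁴ / 1.640 × 10⁻¹³ = 4.040 × 10⁻²¹ kg·m/s.
KE = p²/(2m) = (4.040 × 10⁻²¹)² / (2 × 6.645 × 10⁻²⁷) = 1.228 × 10⁻¹⁵ J = 7670 eV.

KE = 7670 eV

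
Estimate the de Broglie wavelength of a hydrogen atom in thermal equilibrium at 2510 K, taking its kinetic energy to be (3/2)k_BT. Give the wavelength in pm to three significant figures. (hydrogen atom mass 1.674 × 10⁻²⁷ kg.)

λ = 50.2 pm

KE = (3/2)k_BT = 1.5 × 1.381 × 10⁻²³ × 2510 = 5.199 × 10⁻²⁰ J.
p = √(2mKE) = √(2 × 1.674 × 10⁻²⁷ × 5.199 × 10⁻²⁰) = 1.319 × 10⁻²³ kg·m/s.
λ = h/p = 5.02 × 10⁻¹¹ m = 50.2 pm.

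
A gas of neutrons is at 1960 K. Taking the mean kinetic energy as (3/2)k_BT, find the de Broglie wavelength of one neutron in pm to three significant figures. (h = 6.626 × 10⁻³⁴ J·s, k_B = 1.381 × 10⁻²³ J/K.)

KE = (3/2)k_BT = 1.5 × 1.381 × 10⁻²³ × 1960 = 4.060 × 10⁻²⁰ J.
p = √(2mKE) = √(2 × 1.675 × 10⁻²⁷ × 4.060 × 10⁻²⁰) = 1.166 × 10⁻²³ kg·m/s.
λ = h/p = 5.68 × 10⁻¹¹ m = 56.8 pm.

λ = 56.8 pm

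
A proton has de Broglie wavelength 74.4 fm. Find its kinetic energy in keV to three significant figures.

p = h/λ = 6.626 × 10⁻³⁴ / 7.440 × 10⁻¹⁴ = 8.906 × 10⁻²¹ kg·m/s.
KE = p²/(2m) = (8.906 × 10⁻²¹)² / (2 × 1.673 × 10⁻²⁷) = 2.370 × 10⁻¹⁴ J = 148 keV.

KE = 148 keV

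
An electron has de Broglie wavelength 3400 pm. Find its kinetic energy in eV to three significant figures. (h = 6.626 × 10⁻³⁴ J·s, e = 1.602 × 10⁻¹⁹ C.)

p = h/λ = 6.626 × 10⁻³⁴ / 3.400 × 10⁻⁹ = 1.949 × 10⁻²⁵ kg·m/s.
KE = p²/(2m) = (1.949 × 10⁻²⁵)² / (2 × 9.109 × 10⁻³¹) = 2.085 × 10⁻²⁰ J = 0.130 eV.

KE = 0.130 eV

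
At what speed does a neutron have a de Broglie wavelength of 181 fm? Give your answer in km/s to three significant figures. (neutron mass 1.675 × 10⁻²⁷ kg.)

p = h/λ = 6.626 × 10⁻³⁴ / 1.810 × 10⁻¹³ = 3.661 × 10⁻²¹ kg·m/s.
v = p/m = 3.661 × 10⁻²¹ / 1.675 × 10⁻²⁷ = 2.19 × 10⁶ m/s = 2190 km/s.

v = 2190 km/s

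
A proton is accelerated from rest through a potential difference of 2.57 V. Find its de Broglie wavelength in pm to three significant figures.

KE = eV = 1.602 × 10⁻¹⁹ × 2.570 = 4.117 × 10⁻¹⁹ J.
p = √(2mKE) = √(2 × 1.673 × 10⁻²⁷ × 4.117 × 10⁻¹⁹) = 3.712 × 10⁻²³ kg·m/s.
λ = h/p = 6.626 × 10⁻³⁴ / 3.712 × 10⁻²³ = 1.79 × 10⁻¹¹ m = 17.9 pm.

λ = 17.9 pm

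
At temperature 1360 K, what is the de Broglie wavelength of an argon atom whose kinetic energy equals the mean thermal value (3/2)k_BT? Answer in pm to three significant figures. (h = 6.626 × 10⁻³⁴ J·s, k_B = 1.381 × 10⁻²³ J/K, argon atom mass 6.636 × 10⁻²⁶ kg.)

λ = 10.8 pm

KE = (3/2)k_BT = 1.5 × 1.381 × 10⁻²³ × 1360 = 2.817 × 10⁻²⁰ J.
p = √(2mKE) = √(2 × 6.636 × 10⁻²⁶ × 2.817 × 10⁻²⁰) = 6.115 × 10⁻²³ kg·m/s.
λ = h/p = 1.08 × 10⁻¹¹ m = 10.8 pm.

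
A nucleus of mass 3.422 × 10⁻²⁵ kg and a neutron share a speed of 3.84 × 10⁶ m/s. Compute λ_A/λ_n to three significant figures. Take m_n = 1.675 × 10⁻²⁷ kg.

λ_A/λ_n = 4.89 × 10⁻³

At fixed v, p = mv so λ = h/(mv) ∝ 1/m.
λ_A/λ_n = m_n/m_A = 1.675 × 10⁻²⁷/3.422 × 10⁻²⁵ = 4.89 × 10⁻³.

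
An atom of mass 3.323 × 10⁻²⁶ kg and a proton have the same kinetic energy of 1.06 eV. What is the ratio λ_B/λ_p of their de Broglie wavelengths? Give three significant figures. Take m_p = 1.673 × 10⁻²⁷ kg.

At fixed KE, p = √(2mKE) so λ = h/p ∝ 1/√m.
λ_B/λ_p = √(m_p/m_B) = √(1.673 × 10⁻²⁷/3.323 × 10⁻²⁶) = √(0.05035) = 0.224.

λ_B/λ_p = 0.224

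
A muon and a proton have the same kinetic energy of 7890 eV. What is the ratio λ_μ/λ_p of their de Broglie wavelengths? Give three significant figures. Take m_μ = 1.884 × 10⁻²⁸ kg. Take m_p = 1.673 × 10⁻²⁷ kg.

At fixed KE, p = √(2mKE) so λ = h/p ∝ 1/√m.
λ_μ/λ_p = √(m_p/m_μ) = √(1.673 × 10⁻²⁷/1.884 × 10⁻²⁸) = √(8.880) = 2.98.

λ_μ/λ_p = 2.98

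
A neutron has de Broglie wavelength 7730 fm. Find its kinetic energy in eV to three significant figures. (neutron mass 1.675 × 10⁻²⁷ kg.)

KE = 13.7 eV

p = h/λ = 6.626 × 10⁻³⁴ / 7.730 × 10⁻¹² = 8.572 × 10⁻²³ kg·m/s.
KE = p²/(2m) = (8.572 × 10⁻²³)² / (2 × 1.675 × 10⁻²⁷) = 2.193 × 10⁻¹⁸ J = 13.7 eV.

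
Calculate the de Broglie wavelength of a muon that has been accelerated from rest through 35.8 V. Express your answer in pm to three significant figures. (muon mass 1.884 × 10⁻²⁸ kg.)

KE = eV = 1.602 × 10⁻¹⁹ × 35.80 = 5.735 × 10⁻¹⁸ J.
p = √(2mKE) = √(2 × 1.884 × 10⁻²⁸ × 5.735 × 10⁻¹⁸) = 4.649 × 10⁻²³ kg·m/s.
λ = h/p = 6.626 × 10⁻³⁴ / 4.649 × 10⁻²³ = 1.43 × 10⁻¹¹ m = 14.3 pm.

λ = 14.3 pm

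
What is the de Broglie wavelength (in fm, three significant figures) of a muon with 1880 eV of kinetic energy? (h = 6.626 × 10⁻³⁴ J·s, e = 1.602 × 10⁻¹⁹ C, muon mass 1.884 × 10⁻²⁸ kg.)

λ = 1970 fm

KE = 1880 eV = 3.012 × 10⁻¹⁶ J.
p = √(2mKE) = √(2 × 1.884 × 10⁻²⁸ × 3.012 × 10⁻¹⁶) = 3.369 × 10⁻²² kg·m/s.
λ = h/p = 6.626 × 10⁻³⁴ / 3.369 × 10⁻²² = 1.97 × 10⁻¹² m = 1970 fm.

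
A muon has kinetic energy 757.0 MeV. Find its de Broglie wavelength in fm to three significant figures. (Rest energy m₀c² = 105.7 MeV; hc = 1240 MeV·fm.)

Total energy E = KE + m₀c² = 757.0 + 105.7 = 862.7 MeV.
(pc)² = E² − (m₀c²)² = (862.7)² − (105.7)² = 7.331 × 10⁵ MeV², so pc = 856.2 MeV.
λ = hc/(pc) = 1240 MeV·fm / 856.2 MeV = 1.45 fm.

λ = 1.45 fm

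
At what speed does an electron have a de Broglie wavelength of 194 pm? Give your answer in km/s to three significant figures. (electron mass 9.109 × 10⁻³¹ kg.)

p = h/λ = 6.626 × 10⁻³⁴ / 1.940 × 10⁻¹⁰ = 3.415 × 10⁻²⁴ kg·m/s.
v = p/m = 3.415 × 10⁻²⁴ / 9.109 × 10⁻³¹ = 3.75 × 10⁶ m/s = 3750 km/s.

v = 3750 km/s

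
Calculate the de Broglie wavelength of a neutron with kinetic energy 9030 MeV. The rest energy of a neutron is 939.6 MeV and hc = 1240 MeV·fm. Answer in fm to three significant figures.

λ = 0.125 fm

Total energy E = KE + m₀c² = 9030 + 939.6 = 9969.6 MeV.
(pc)² = E² − (m₀c²)² = (9969.6)² − (939.6)² = 9.851 × 10⁷ MeV², so pc = 9925 MeV.
λ = hc/(pc) = 1240 MeV·fm / 9925 MeV = 0.125 fm.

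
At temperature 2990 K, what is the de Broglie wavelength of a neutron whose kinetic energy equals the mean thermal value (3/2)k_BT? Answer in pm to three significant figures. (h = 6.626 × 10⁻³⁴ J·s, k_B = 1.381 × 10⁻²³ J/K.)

λ = 46.0 pm

KE = (3/2)k_BT = 1.5 × 1.381 × 10⁻²³ × 2990 = 6.194 × 10⁻²⁰ J.
p = √(2mKE) = √(2 × 1.675 × 10⁻²⁷ × 6.194 × 10⁻²⁰) = 1.440 × 10⁻²³ kg·m/s.
λ = h/p = 4.60 × 10⁻¹¹ m = 46.0 pm.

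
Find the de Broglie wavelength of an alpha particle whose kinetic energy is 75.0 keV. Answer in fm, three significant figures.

KE = 75.0 keV = 1.202 × 10⁻¹⁴ J.
p = √(2mKE) = √(2 × 6.645 × 10⁻²⁷ × 1.202 × 10⁻¹⁴) = 1.264 × 10⁻²⁰ kg·m/s.
λ = h/p = 6.626 × 10⁻³⁴ / 1.264 × 10⁻²⁰ = 5.24 × 10⁻¹⁴ m = 52.4 fm.

λ = 52.4 fm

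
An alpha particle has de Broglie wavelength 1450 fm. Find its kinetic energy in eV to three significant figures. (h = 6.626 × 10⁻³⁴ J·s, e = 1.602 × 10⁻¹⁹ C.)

KE = 98.1 eV

p = h/λ = 6.626 × 10⁻³⁴ / 1.450 × 10⁻¹² = 4.570 × 10⁻²² kg·m/s.
KE = p²/(2m) = (4.570 × 10⁻²²)² / (2 × 6.645 × 10⁻²⁷) = 1.571 × 10⁻¹⁷ J = 98.1 eV.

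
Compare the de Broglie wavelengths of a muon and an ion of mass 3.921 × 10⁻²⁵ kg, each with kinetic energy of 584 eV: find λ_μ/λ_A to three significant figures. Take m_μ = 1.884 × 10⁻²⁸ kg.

λ_μ/λ_A = 45.6

At fixed KE, p = √(2mKE) so λ = h/p ∝ 1/√m.
λ_μ/λ_A = √(m_A/m_μ) = √(3.921 × 10⁻²⁵/1.884 × 10⁻²⁸) = √(2081) = 45.6.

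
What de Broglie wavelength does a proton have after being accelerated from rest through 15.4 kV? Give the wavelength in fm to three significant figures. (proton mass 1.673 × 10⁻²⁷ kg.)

λ = 231 fm

KE = eV = 1.602 × 10⁻¹⁹ × 1.540 × 10⁴ = 2.467 × 10⁻¹⁵ J.
p = √(2mKE) = √(2 × 1.673 × 10⁻²⁷ × 2.467 × 10⁻¹⁵) = 2.873 × 10⁻²¹ kg·m/s.
λ = h/p = 6.626 × 10⁻³⁴ / 2.873 × 10⁻²¹ = 2.31 × 10⁻¹³ m = 231 fm.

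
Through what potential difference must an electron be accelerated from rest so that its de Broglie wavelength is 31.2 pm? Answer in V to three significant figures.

p = h/λ = 6.626 × 10⁻³⁴ / 3.120 × 10⁻¹¹ = 2.124 × 10⁻²³ kg·m/s.
KE = p²/(2m) = 2.476 × 10⁻¹⁶ J.
V = KE/e = 2.476 × 10⁻¹⁶ / (1.602 × 10⁻¹⁹) = 1550 V.

V = 1550 V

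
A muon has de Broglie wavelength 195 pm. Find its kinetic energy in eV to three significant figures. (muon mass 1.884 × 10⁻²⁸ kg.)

p = h/λ = 6.626 × 10⁻³⁴ / 1.950 × 10⁻¹⁰ = 3.398 × 10⁻²⁴ kg·m/s.
KE = p²/(2m) = (3.398 × 10⁻²⁴)² / (2 × 1.884 × 10⁻²⁸) = 3.064 × 10⁻²⁰ J = 0.191 eV.

KE = 0.191 eV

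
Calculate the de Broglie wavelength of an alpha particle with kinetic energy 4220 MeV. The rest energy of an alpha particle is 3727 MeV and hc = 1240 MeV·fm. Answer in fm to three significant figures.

λ = 0.177 fm

Total energy E = KE + m₀c² = 4220 + 3727 = 7947 MeV.
(pc)² = E² − (m₀c²)² = (7947)² − (3727)² = 4.926 × 10⁷ MeV², so pc = 7019 MeV.
λ = hc/(pc) = 1240 MeV·fm / 7019 MeV = 0.177 fm.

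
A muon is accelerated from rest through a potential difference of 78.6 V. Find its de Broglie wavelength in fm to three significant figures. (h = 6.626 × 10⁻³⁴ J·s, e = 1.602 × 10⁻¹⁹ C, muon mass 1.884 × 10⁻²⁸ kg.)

KE = eV = 1.602 × 10⁻¹⁹ × 78.60 = 1.259 × 10⁻¹⁷ J.
p = √(2mKE) = √(2 × 1.884 × 10⁻²⁸ × 1.259 × 10⁻¹⁷) = 6.888 × 10⁻²³ kg·m/s.
λ = h/p = 6.626 × 10⁻³⁴ / 6.888 × 10⁻²³ = 9.62 × 10⁻¹² m = 9620 fm.

λ = 9620 fm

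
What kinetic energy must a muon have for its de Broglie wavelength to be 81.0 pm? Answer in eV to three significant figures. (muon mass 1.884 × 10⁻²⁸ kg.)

KE = 1.11 eV

p = h/λ = 6.626 × 10⁻³⁴ / 8.100 × 10⁻¹¹ = 8.180 × 10⁻²⁴ kg·m/s.
KE = p²/(2m) = (8.180 × 10⁻²⁴)² / (2 × 1.884 × 10⁻²⁸) = 1.776 × 10⁻¹⁹ J = 1.11 eV.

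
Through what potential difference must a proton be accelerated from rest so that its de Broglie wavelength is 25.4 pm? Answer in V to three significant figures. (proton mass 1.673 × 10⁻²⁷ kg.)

V = 1.27 V

p = h/λ = 6.626 × 10⁻³⁴ / 2.540 × 10⁻¹¹ = 2.609 × 10⁻²³ kg·m/s.
KE = p²/(2m) = 2.034 × 10⁻¹⁹ J.
V = KE/e = 2.034 × 10⁻¹⁹ / (1.602 × 10⁻¹⁹) = 1.27 V.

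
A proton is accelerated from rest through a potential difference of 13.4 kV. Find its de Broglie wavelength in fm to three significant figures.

λ = 247 fm

KE = eV = 1.602 × 10⁻¹⁹ × 1.340 × 10⁴ = 2.147 × 10⁻¹⁵ J.
p = √(2mKE) = √(2 × 1.673 × 10⁻²⁷ × 2.147 × 10⁻¹⁵) = 2.680 × 10⁻²¹ kg·m/s.
λ = h/p = 6.626 × 10⁻³⁴ / 2.680 × 10⁻²¹ = 2.47 × 10⁻¹³ m = 247 fm.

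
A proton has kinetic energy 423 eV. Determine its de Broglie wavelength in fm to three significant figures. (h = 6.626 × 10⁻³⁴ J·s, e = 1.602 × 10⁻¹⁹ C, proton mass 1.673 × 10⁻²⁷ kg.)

KE = 423 eV = 6.776 × 10⁻¹⁷ J.
p = √(2mKE) = √(2 × 1.673 × 10⁻²⁷ × 6.776 × 10⁻¹⁷) = 4.762 × 10⁻²² kg·m/s.
λ = h/p = 6.626 × 10⁻³⁴ / 4.762 × 10⁻²² = 1.39 × 10⁻¹² m = 1390 fm.

λ = 1390 fm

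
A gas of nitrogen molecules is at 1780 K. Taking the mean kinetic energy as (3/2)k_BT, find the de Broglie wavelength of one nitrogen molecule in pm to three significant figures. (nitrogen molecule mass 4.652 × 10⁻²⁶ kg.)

λ = 11.3 pm

KE = (3/2)k_BT = 1.5 × 1.381 × 10⁻²³ × 1780 = 3.687 × 10⁻²⁰ J.
p = √(2mKE) = √(2 × 4.652 × 10⁻²⁶ × 3.687 × 10⁻²⁰) = 5.857 × 10⁻²³ kg·m/s.
λ = h/p = 1.13 × 10⁻¹¹ m = 11.3 pm.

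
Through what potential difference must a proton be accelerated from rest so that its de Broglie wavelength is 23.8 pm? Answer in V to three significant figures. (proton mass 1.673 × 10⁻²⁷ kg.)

p = h/λ = 6.626 × 10⁻³⁴ / 2.380 × 10⁻¹¹ = 2.784 × 10⁻²³ kg·m/s.
KE = p²/(2m) = 2.316 × 10⁻¹⁹ J.
V = KE/e = 2.316 × 10⁻¹⁹ / (1.602 × 10⁻¹⁹) = 1.45 V.

V = 1.45 V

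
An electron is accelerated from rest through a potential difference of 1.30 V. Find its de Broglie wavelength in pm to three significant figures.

λ = 1080 pm

KE = eV = 1.602 × 10⁻¹⁹ × 1.300 = 2.083 × 10⁻¹⁹ J.
p = √(2mKE) = √(2 × 9.109 × 10⁻³¹ × 2.083 × 10⁻¹⁹) = 6.160 × 10⁻²⁵ kg·m/s.
λ = h/p = 6.626 × 10⁻³⁴ / 6.160 × 10⁻²⁵ = 1.08 × 10⁻⁹ m = 1080 pm.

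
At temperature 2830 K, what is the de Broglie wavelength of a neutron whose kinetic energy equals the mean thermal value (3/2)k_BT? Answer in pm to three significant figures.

λ = 47.3 pm

KE = (3/2)k_BT = 1.5 × 1.381 × 10⁻²³ × 2830 = 5.862 × 10⁻²⁰ J.
p = √(2mKE) = √(2 × 1.675 × 10⁻²⁷ × 5.862 × 10⁻²⁰) = 1.401 × 10⁻²³ kg·m/s.
λ = h/p = 4.73 × 10⁻¹¹ m = 47.3 pm.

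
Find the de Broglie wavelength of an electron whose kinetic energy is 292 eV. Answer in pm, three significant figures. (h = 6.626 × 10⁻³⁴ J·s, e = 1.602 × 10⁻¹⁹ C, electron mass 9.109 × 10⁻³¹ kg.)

KE = 292 eV = 4.678 × 10⁻¹⁷ J.
p = √(2mKE) = √(2 × 9.109 × 10⁻³¹ × 4.678 × 10⁻¹⁷) = 9.232 × 10⁻²⁴ kg·m/s.
λ = h/p = 6.626 × 10⁻³⁴ / 9.232 × 10⁻²⁴ = 7.18 × 10⁻¹¹ m = 71.8 pm.

λ = 71.8 pm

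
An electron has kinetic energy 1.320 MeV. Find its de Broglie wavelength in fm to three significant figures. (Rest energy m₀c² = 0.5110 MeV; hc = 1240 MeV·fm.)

Total energy E = KE + m₀c² = 1.320 + 0.5110 = 1.8310 MeV.
(pc)² = E² − (m₀c²)² = (1.8310)² − (0.5110)² = 3.091 MeV², so pc = 1.758 MeV.
λ = hc/(pc) = 1240 MeV·fm / 1.758 MeV = 705 fm.

λ = 705 fm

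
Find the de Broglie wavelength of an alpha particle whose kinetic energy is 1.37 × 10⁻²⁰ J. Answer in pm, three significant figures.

λ = 49.1 pm

p = √(2mKE) = √(2 × 6.645 × 10⁻²⁷ × 1.370 × 10⁻²⁰) = 1.349 × 10⁻²³ kg·m/s.
λ = h/p = 6.626 × 10⁻³⁴ / 1.349 × 10⁻²³ = 4.91 × 10⁻¹¹ m = 49.1 pm.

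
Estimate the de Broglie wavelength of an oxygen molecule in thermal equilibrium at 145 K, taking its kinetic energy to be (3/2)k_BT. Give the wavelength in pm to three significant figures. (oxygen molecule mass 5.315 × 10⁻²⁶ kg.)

λ = 37.1 pm

KE = (3/2)k_BT = 1.5 × 1.381 × 10⁻²³ × 145 = 3.004 × 10⁻²¹ J.
p = √(2mKE) = √(2 × 5.315 × 10⁻²⁶ × 3.004 × 10⁻²¹) = 1.787 × 10⁻²³ kg·m/s.
λ = h/p = 3.71 × 10⁻¹¹ m = 37.1 pm.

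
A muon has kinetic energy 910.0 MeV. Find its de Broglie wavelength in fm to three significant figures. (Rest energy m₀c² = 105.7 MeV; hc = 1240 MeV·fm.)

λ = 1.23 fm

Total energy E = KE + m₀c² = 910.0 + 105.7 = 1015.7 MeV.
(pc)² = E² − (m₀c²)² = (1015.7)² − (105.7)² = 1.020 × 10⁶ MeV², so pc = 1010 MeV.
λ = hc/(pc) = 1240 MeV·fm / 1010 MeV = 1.23 fm.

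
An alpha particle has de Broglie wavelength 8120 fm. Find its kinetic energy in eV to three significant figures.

KE = 3.13 eV

p = h/λ = 6.626 × 10⁻³⁴ / 8.120 × 10⁻¹² = 8.160 × 10⁻²³ kg·m/s.
KE = p²/(2m) = (8.160 × 10⁻²³)² / (2 × 6.645 × 10⁻²⁷) = 5.010 × 10⁻¹⁹ J = 3.13 eV.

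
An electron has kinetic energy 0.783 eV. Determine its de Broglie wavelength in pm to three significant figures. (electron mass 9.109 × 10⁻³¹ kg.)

KE = 0.783 eV = 1.254 × 10⁻¹⁹ J.
p = √(2mKE) = √(2 × 9.109 × 10⁻³¹ × 1.254 × 10⁻¹⁹) = 4.780 × 10⁻²⁵ kg·m/s.
λ = h/p = 6.626 × 10⁻³⁴ / 4.780 × 10⁻²⁵ = 1.39 × 10⁻⁹ m = 1390 pm.

λ = 1390 pm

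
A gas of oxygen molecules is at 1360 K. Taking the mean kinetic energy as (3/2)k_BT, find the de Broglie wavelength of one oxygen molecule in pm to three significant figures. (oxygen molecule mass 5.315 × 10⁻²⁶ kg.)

KE = (3/2)k_BT = 1.5 × 1.381 × 10⁻²³ × 1360 = 2.817 × 10⁻²⁰ J.
p = √(2mKE) = √(2 × 5.315 × 10⁻²⁶ × 2.817 × 10⁻²⁰) = 5.472 × 10⁻²³ kg·m/s.
λ = h/p = 1.21 × 10⁻¹¹ m = 12.1 pm.

λ = 12.1 pm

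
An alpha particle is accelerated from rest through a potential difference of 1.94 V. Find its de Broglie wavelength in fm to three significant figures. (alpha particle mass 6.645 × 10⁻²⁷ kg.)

λ = 7290 fm

KE = 2eV = 2 × 1.602 × 10⁻¹⁹ × 1.940 = 6.216 × 10⁻¹⁹ J.
p = √(2mKE) = √(2 × 6.645 × 10⁻²⁷ × 6.216 × 10⁻¹⁹) = 9.089 × 10⁻²³ kg·m/s.
λ = h/p = 6.626 × 10⁻³⁴ / 9.089 × 10⁻²³ = 7.29 × 10⁻¹² m = 7290 fm.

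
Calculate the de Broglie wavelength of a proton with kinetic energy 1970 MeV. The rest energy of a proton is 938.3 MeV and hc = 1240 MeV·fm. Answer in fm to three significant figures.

λ = 0.450 fm

Total energy E = KE + m₀c² = 1970 + 938.3 = 2908.3 MeV.
(pc)² = E² − (m₀c²)² = (2908.3)² − (938.3)² = 7.578 × 10⁶ MeV², so pc = 2753 MeV.
λ = hc/(pc) = 1240 MeV·fm / 2753 MeV = 0.450 fm.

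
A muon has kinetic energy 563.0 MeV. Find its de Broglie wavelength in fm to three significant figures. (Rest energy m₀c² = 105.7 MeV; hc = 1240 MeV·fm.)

λ = 1.88 fm

Total energy E = KE + m₀c² = 563.0 + 105.7 = 668.7 MeV.
(pc)² = E² − (m₀c²)² = (668.7)² − (105.7)² = 4.360 × 10⁵ MeV², so pc = 660.3 MeV.
λ = hc/(pc) = 1240 MeV·fm / 660.3 MeV = 1.88 fm.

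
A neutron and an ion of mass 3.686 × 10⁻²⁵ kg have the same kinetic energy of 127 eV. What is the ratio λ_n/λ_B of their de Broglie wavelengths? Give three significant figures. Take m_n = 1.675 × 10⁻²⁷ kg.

At fixed KE, p = √(2mKE) so λ = h/p ∝ 1/√m.
λ_n/λ_B = √(m_B/m_n) = √(3.686 × 10⁻²⁵/1.675 × 10⁻²⁷) = √(220.1) = 14.8.

λ_n/λ_B = 14.8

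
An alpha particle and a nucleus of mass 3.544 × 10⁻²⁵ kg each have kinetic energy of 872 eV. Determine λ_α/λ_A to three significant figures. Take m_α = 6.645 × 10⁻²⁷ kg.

At fixed KE, p = √(2mKE) so λ = h/p ∝ 1/√m.
λ_α/λ_A = √(m_A/m_α) = √(3.544 × 10⁻²⁵/6.645 × 10⁻²⁷) = √(53.33) = 7.30.

λ_α/λ_A = 7.30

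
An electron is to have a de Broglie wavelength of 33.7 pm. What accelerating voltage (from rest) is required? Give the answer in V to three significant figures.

p = h/λ = 6.626 × 10⁻³⁴ / 3.370 × 10⁻¹¹ = 1.966 × 10⁻²³ kg·m/s.
KE = p²/(2m) = 2.122 × 10⁻¹⁶ J.
V = KE/e = 2.122 × 10⁻¹⁶ / (1.602 × 10⁻¹⁹) = 1320 V.

V = 1320 V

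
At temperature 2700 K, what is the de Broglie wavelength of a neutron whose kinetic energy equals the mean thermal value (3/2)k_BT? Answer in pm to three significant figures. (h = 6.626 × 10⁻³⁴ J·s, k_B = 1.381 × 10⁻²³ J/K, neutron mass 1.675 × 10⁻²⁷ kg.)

λ = 48.4 pm

KE = (3/2)k_BT = 1.5 × 1.381 × 10⁻²³ × 2700 = 5.593 × 10⁻²⁰ J.
p = √(2mKE) = √(2 × 1.675 × 10⁻²⁷ × 5.593 × 10⁻²⁰) = 1.369 × 10⁻²³ kg·m/s.
λ = h/p = 4.84 × 10⁻¹¹ m = 48.4 pm.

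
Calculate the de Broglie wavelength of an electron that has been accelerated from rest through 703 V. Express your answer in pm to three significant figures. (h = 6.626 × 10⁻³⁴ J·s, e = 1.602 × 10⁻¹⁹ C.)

λ = 46.3 pm

KE = eV = 1.602 × 10⁻¹⁹ × 703.0 = 1.126 × 10⁻¹⁶ J.
p = √(2mKE) = √(2 × 9.109 × 10⁻³¹ × 1.126 × 10⁻¹⁶) = 1.432 × 10⁻²³ kg·m/s.
λ = h/p = 6.626 × 10⁻³⁴ / 1.432 × 10⁻²³ = 4.63 × 10⁻¹¹ m = 46.3 pm.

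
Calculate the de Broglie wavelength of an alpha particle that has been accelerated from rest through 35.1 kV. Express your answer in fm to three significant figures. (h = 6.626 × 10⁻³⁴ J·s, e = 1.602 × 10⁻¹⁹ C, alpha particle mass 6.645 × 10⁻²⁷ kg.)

KE = 2eV = 2 × 1.602 × 10⁻¹⁹ × 3.510 × 10⁴ = 1.125 × 10⁻¹⁴ J.
p = √(2mKE) = √(2 × 6.645 × 10⁻²⁷ × 1.125 × 10⁻¹⁴) = 1.223 × 10⁻²⁰ kg·m/s.
λ = h/p = 6.626 × 10⁻³⁴ / 1.223 × 10⁻²⁰ = 5.42 × 10⁻¹⁴ m = 54.2 fm.

λ = 54.2 fm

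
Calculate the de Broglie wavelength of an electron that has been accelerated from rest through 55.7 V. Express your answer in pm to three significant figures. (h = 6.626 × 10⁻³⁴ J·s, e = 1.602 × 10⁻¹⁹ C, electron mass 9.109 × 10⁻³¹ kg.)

KE = eV = 1.602 × 10⁻¹⁹ × 55.70 = 8.923 × 10⁻¹⁸ J.
p = √(2mKE) = √(2 × 9.109 × 10⁻³¹ × 8.923 × 10⁻¹⁸) = 4.032 × 10⁻²⁴ kg·m/s.
λ = h/p = 6.626 × 10⁻³⁴ / 4.032 × 10⁻²⁴ = 1.64 × 10⁻¹⁰ m = 164 pm.

λ = 164 pm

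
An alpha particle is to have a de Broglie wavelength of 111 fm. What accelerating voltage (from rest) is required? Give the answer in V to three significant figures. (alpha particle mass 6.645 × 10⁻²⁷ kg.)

V = 8370 V

p = h/λ = 6.626 × 10⁻³⁴ / 1.110 × 10⁻¹³ = 5.969 × 10⁻²¹ kg·m/s.
KE = p²/(2m) = 2.681 × 10⁻¹⁵ J.
V = KE/2e = 2.681 × 10⁻¹⁵ / (2 × 1.602 × 10⁻¹⁹) = 8370 V.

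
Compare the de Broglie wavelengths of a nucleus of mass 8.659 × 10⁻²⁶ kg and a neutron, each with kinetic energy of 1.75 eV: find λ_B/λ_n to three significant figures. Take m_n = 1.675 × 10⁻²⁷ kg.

λ_B/λ_n = 0.139

At fixed KE, p = √(2mKE) so λ = h/p ∝ 1/√m.
λ_B/λ_n = √(m_n/m_B) = √(1.675 × 10⁻²⁷/8.659 × 10⁻²⁶) = √(0.01934) = 0.139.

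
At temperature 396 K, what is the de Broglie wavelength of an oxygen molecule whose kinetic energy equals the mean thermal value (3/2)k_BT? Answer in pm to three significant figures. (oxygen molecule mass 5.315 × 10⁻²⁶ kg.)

λ = 22.4 pm

KE = (3/2)k_BT = 1.5 × 1.381 × 10⁻²³ × 396 = 8.203 × 10⁻²¹ J.
p = √(2mKE) = √(2 × 5.315 × 10⁻²⁶ × 8.203 × 10⁻²¹) = 2.953 × 10⁻²³ kg·m/s.
λ = h/p = 2.24 × 10⁻¹¹ m = 22.4 pm.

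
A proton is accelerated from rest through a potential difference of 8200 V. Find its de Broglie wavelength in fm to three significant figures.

KE = eV = 1.602 × 10⁻¹⁹ × 8200 = 1.314 × 10⁻¹⁵ J.
p = √(2mKE) = √(2 × 1.673 × 10⁻²⁷ × 1.314 × 10⁻¹⁵) = 2.097 × 10⁻²¹ kg·m/s.
λ = h/p = 6.626 × 10⁻³⁴ / 2.097 × 10⁻²¹ = 3.16 × 10⁻¹³ m = 316 fm.

λ = 316 fm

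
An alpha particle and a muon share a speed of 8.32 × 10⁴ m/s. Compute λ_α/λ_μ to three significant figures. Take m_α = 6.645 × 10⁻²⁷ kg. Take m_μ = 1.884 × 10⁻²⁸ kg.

At fixed v, p = mv so λ = h/(mv) ∝ 1/m.
λ_α/λ_μ = m_μ/m_α = 1.884 × 10⁻²⁸/6.645 × 10⁻²⁷ = 0.0284.

λ_α/λ_μ = 0.0284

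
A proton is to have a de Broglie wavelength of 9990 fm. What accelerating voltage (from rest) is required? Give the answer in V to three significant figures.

V = 8.21 V

p = h/λ = 6.626 × 10⁻³⁴ / 9.990 × 10⁻¹² = 6.633 × 10⁻²³ kg·m/s.
KE = p²/(2m) = 1.315 × 10⁻¹⁸ J.
V = KE/e = 1.315 × 10⁻¹⁸ / (1.602 × 10⁻¹⁹) = 8.21 V.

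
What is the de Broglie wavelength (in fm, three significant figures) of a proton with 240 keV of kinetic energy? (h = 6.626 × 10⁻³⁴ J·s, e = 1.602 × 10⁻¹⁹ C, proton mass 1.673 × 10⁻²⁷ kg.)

KE = 240 keV = 3.845 × 10⁻¹⁴ J.
p = √(2mKE) = √(2 × 1.673 × 10⁻²⁷ × 3.845 × 10⁻¹⁴) = 1.134 × 10⁻²⁰ kg·m/s.
λ = h/p = 6.626 × 10⁻³⁴ / 1.134 × 10⁻²⁰ = 5.84 × 10⁻¹⁴ m = 58.4 fm.

λ = 58.4 fm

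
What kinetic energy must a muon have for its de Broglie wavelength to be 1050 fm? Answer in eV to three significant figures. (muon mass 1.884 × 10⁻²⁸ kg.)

p = h/λ = 6.626 × 10⁻³⁴ / 1.050 × 10⁻¹² = 6.310 × 10⁻²² kg·m/s.
KE = p²/(2m) = (6.310 × 10⁻²²)² / (2 × 1.884 × 10⁻²⁸) = 1.057 × 10⁻¹⁵ J = 6600 eV.

KE = 6600 eV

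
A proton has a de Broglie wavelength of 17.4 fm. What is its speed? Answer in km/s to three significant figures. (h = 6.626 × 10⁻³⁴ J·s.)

p = h/λ = 6.626 × 10⁻³⁴ / 1.740 × 10⁻¹⁴ = 3.808 × 10⁻²⁰ kg·m/s.
v = p/m = 3.808 × 10⁻²⁰ / 1.673 × 10⁻²⁷ = 2.28 × 10⁷ m/s = 2.28 × 10⁴ km/s.

v = 2.28 × 10⁴ km/s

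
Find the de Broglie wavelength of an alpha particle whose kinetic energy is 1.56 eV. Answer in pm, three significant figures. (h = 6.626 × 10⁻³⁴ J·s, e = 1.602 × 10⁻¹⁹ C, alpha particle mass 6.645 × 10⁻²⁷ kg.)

λ = 11.5 pm

KE = 1.56 eV = 2.499 × 10⁻¹⁹ J.
p = √(2mKE) = √(2 × 6.645 × 10⁻²⁷ × 2.499 × 10⁻¹⁹) = 5.763 × 10⁻²³ kg·m/s.
λ = h/p = 6.626 × 10⁻³⁴ / 5.763 × 10⁻²³ = 1.15 × 10⁻¹¹ m = 11.5 pm.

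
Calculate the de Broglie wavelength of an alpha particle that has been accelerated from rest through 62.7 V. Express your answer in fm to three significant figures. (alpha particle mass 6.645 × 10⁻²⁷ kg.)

KE = 2eV = 2 × 1.602 × 10⁻¹⁹ × 62.70 = 2.009 × 10⁻¹⁷ J.
p = √(2mKE) = √(2 × 6.645 × 10⁻²⁷ × 2.009 × 10⁻¹⁷) = 5.167 × 10⁻²² kg·m/s.
λ = h/p = 6.626 × 10⁻³⁴ / 5.167 × 10⁻²² = 1.28 × 10⁻¹² m = 1280 fm.

λ = 1280 fm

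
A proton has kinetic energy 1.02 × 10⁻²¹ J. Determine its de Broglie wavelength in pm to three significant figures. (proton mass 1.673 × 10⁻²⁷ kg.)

λ = 359 pm

p = √(2mKE) = √(2 × 1.673 × 10⁻²⁷ × 1.020 × 10⁻²¹) = 1.847 × 10⁻²⁴ kg·m/s.
λ = h/p = 6.626 × 10⁻³⁴ / 1.847 × 10⁻²⁴ = 3.59 × 10⁻¹⁰ m = 359 pm.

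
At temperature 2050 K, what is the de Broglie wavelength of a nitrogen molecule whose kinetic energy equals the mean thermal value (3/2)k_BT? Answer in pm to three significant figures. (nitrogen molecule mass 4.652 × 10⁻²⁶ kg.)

λ = 10.5 pm

KE = (3/2)k_BT = 1.5 × 1.381 × 10⁻²³ × 2050 = 4.247 × 10⁻²⁰ J.
p = √(2mKE) = √(2 × 4.652 × 10⁻²⁶ × 4.247 × 10⁻²⁰) = 6.286 × 10⁻²³ kg·m/s.
λ = h/p = 1.05 × 10⁻¹¹ m = 10.5 pm.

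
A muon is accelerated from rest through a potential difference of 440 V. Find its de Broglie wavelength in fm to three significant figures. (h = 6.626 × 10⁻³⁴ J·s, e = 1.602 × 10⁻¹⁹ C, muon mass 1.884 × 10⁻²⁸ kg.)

KE = eV = 1.602 × 10⁻¹⁹ × 440.0 = 7.049 × 10⁻¹⁷ J.
p = √(2mKE) = √(2 × 1.884 × 10⁻²⁸ × 7.049 × 10⁻¹⁷) = 1.630 × 10⁻²² kg·m/s.
λ = h/p = 6.626 × 10⁻³⁴ / 1.630 × 10⁻²² = 4.07 × 10⁻¹² m = 4070 fm.

λ = 4070 fm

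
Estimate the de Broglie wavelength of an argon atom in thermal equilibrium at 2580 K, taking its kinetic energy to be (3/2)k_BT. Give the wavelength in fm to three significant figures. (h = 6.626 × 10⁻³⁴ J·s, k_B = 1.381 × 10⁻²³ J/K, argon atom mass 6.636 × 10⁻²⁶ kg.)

KE = (3/2)k_BT = 1.5 × 1.381 × 10⁻²³ × 2580 = 5.344 × 10⁻²⁰ J.
p = √(2mKE) = √(2 × 6.636 × 10⁻²⁶ × 5.344 × 10⁻²⁰) = 8.422 × 10⁻²³ kg·m/s.
λ = h/p = 7.87 × 10⁻¹² m = 7870 fm.

λ = 7870 fm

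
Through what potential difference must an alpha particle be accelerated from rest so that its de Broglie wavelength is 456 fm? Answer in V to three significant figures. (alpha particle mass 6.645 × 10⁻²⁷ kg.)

V = 496 V

p = h/λ = 6.626 × 10⁻³⁴ / 4.560 × 10⁻¹³ = 1.453 × 10⁻²¹ kg·m/s.
KE = p²/(2m) = 1.589 × 10⁻¹⁶ J.
V = KE/2e = 1.589 × 10⁻¹⁶ / (2 × 1.602 × 10⁻¹⁹) = 496 V.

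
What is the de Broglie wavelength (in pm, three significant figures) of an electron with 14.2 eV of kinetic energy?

KE = 14.2 eV = 2.275 × 10⁻¹⁸ J.
p = √(2mKE) = √(2 × 9.109 × 10⁻³¹ × 2.275 × 10⁻¹⁸) = 2.036 × 10⁻²⁴ kg·m/s.
λ = h/p = 6.626 × 10⁻³⁴ / 2.036 × 10⁻²⁴ = 3.25 × 10⁻¹⁰ m = 325 pm.

λ = 325 pm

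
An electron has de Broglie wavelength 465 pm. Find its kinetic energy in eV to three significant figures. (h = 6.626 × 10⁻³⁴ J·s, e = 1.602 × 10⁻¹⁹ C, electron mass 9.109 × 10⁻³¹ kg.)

p = h/λ = 6.626 × 10⁻³⁴ / 4.650 × 10⁻¹⁰ = 1.425 × 10⁻²⁴ kg·m/s.
KE = p²/(2m) = (1.425 × 10⁻²⁴)² / (2 × 9.109 × 10⁻³¹) = 1.115 × 10⁻¹⁸ J = 6.96 eV.

KE = 6.96 eV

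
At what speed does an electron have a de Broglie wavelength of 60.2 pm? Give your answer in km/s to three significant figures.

p = h/λ = 6.626 × 10⁻³⁴ / 6.020 × 10⁻¹¹ = 1.101 × 10⁻²³ kg·m/s.
v = p/m = 1.101 × 10⁻²³ / 9.109 × 10⁻³¹ = 1.21 × 10⁷ m/s = 1.21 × 10⁴ km/s.

v = 1.21 × 10⁴ km/s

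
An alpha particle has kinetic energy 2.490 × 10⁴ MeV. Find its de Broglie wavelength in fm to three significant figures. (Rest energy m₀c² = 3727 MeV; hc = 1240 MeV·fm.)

λ = 0.0437 fm

Total energy E = KE + m₀c² = 2.490 × 10⁴ + 3727 = 28627 MeV.
(pc)² = E² − (m₀c²)² = (28627)² − (3727)² = 8.056 × 10⁸ MeV², so pc = 2.838 × 10⁴ MeV.
λ = hc/(pc) = 1240 MeV·fm / 2.838 × 10⁴ MeV = 0.0437 fm.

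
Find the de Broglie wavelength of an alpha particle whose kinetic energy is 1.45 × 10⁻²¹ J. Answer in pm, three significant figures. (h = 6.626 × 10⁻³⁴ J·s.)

λ = 151 pm

p = √(2mKE) = √(2 × 6.645 × 10⁻²⁷ × 1.450 × 10⁻²¹) = 4.390 × 10⁻²⁴ kg·m/s.
λ = h/p = 6.626 × 10⁻³⁴ / 4.390 × 10⁻²⁴ = 1.51 × 10⁻¹⁰ m = 151 pm.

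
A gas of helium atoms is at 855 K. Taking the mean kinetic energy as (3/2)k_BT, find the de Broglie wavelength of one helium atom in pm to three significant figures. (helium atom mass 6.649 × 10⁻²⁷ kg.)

λ = 43.2 pm

KE = (3/2)k_BT = 1.5 × 1.381 × 10⁻²³ × 855 = 1.771 × 10⁻²⁰ J.
p = √(2mKE) = √(2 × 6.649 × 10⁻²⁷ × 1.771 × 10⁻²⁰) = 1.535 × 10⁻²³ kg·m/s.
λ = h/p = 4.32 × 10⁻¹¹ m = 43.2 pm.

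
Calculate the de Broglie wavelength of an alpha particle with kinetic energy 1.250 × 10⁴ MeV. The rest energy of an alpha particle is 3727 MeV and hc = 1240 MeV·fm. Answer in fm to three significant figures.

Total energy E = KE + m₀c² = 1.250 × 10⁴ + 3727 = 16227 MeV.
(pc)² = E² − (m₀c²)² = (16227)² − (3727)² = 2.494 × 10⁸ MeV², so pc = 1.579 × 10⁴ MeV.
λ = hc/(pc) = 1240 MeV·fm / 1.579 × 10⁴ MeV = 0.0785 fm.

λ = 0.0785 fm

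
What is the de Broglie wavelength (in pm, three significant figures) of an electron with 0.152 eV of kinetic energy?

λ = 3150 pm

KE = 0.152 eV = 2.435 × 10⁻²⁰ J.
p = √(2mKE) = √(2 × 9.109 × 10⁻³¹ × 2.435 × 10⁻²⁰) = 2.106 × 10⁻²⁵ kg·m/s.
λ = h/p = 6.626 × 10⁻³⁴ / 2.106 × 10⁻²⁵ = 3.15 × 10⁻⁹ m = 3150 pm.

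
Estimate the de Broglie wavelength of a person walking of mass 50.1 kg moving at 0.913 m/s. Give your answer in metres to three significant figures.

p = mv = 50.1 × 0.913 = 4.574 × 10¹ kg·m/s.
λ = h/p = 6.626 × 10⁻³⁴ / 4.574 × 10¹ = 1.45 × 10⁻³⁵ m.

λ = 1.45 × 10⁻³⁵ m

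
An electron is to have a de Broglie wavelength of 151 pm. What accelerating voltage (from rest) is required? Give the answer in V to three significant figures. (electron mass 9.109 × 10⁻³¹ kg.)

p = h/λ = 6.626 × 10⁻³⁴ / 1.510 × 10⁻¹⁰ = 4.388 × 10⁻²⁴ kg·m/s.
KE = p²/(2m) = 1.057 × 10⁻¹⁷ J.
V = KE/e = 1.057 × 10⁻¹⁷ / (1.602 × 10⁻¹⁹) = 66.0 V.

V = 66.0 V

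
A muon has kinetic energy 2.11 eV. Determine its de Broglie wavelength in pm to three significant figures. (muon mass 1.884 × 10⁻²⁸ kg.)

λ = 58.7 pm

KE = 2.11 eV = 3.380 × 10⁻¹⁹ J.
p = √(2mKE) = √(2 × 1.884 × 10⁻²⁸ × 3.380 × 10⁻¹⁹) = 1.129 × 10⁻²³ kg·m/s.
λ = h/p = 6.626 × 10⁻³⁴ / 1.129 × 10⁻²³ = 5.87 × 10⁻¹¹ m = 58.7 pm.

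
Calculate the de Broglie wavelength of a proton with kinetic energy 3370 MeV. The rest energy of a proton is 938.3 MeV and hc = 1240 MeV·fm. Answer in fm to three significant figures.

Total energy E = KE + m₀c² = 3370 + 938.3 = 4308.3 MeV.
(pc)² = E² − (m₀c²)² = (4308.3)² − (938.3)² = 1.768 × 10⁷ MeV², so pc = 4205 MeV.
λ = hc/(pc) = 1240 MeV·fm / 4205 MeV = 0.295 fm.

λ = 0.295 fm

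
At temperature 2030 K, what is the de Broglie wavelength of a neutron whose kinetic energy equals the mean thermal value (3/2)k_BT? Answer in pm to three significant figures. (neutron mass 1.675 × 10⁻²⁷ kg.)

λ = 55.8 pm

KE = (3/2)k_BT = 1.5 × 1.381 × 10⁻²³ × 2030 = 4.205 × 10⁻²⁰ J.
p = √(2mKE) = √(2 × 1.675 × 10⁻²⁷ × 4.205 × 10⁻²⁰) = 1.187 × 10⁻²³ kg·m/s.
λ = h/p = 5.58 × 10⁻¹¹ m = 55.8 pm.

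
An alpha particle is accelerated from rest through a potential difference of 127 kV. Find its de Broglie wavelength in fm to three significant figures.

λ = 28.5 fm

KE = 2eV = 2 × 1.602 × 10⁻¹⁹ × 1.270 × 10⁵ = 4.069 × 10⁻¹⁴ J.
p = √(2mKE) = √(2 × 6.645 × 10⁻²⁷ × 4.069 × 10⁻¹⁴) = 2.325 × 10⁻²⁰ kg·m/s.
λ = h/p = 6.626 × 10⁻³⁴ / 2.325 × 10⁻²⁰ = 2.85 × 10⁻¹⁴ m = 28.5 fm.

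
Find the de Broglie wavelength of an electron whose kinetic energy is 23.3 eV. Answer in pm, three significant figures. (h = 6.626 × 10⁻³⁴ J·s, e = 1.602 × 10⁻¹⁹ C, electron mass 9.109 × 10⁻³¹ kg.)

KE = 23.3 eV = 3.733 × 10⁻¹⁸ J.
p = √(2mKE) = √(2 × 9.109 × 10⁻³¹ × 3.733 × 10⁻¹⁸) = 2.608 × 10⁻²⁴ kg·m/s.
λ = h/p = 6.626 × 10⁻³⁴ / 2.608 × 10⁻²⁴ = 2.54 × 10⁻¹⁰ m = 254 pm.

λ = 254 pm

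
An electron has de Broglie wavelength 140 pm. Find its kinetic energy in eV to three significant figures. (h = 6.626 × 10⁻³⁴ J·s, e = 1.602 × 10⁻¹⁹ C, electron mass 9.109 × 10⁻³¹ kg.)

KE = 76.8 eV

p = h/λ = 6.626 × 10⁻³⁴ / 1.400 × 10⁻¹⁰ = 4.733 × 10⁻²⁴ kg·m/s.
KE = p²/(2m) = (4.733 × 10⁻²⁴)² / (2 × 9.109 × 10⁻³¹) = 1.230 × 10⁻¹⁷ J = 76.8 eV.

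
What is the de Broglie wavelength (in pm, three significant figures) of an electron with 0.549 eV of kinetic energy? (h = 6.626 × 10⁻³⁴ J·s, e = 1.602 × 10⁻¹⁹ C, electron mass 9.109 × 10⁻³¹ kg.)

λ = 1660 pm

KE = 0.549 eV = 8.795 × 10⁻²⁰ J.
p = √(2mKE) = √(2 × 9.109 × 10⁻³¹ × 8.795 × 10⁻²⁰) = 4.003 × 10⁻²⁵ kg·m/s.
λ = h/p = 6.626 × 10⁻³⁴ / 4.003 × 10⁻²⁵ = 1.66 × 10⁻⁹ m = 1660 pm.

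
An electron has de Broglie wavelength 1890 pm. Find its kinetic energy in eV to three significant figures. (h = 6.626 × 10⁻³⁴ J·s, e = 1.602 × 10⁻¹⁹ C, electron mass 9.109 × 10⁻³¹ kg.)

p = h/λ = 6.626 × 10⁻³⁴ / 1.890 × 10⁻⁹ = 3.506 × 10⁻²⁵ kg·m/s.
KE = p²/(2m) = (3.506 × 10⁻²⁵)² / (2 × 9.109 × 10⁻³¹) = 6.747 × 10⁻²⁰ J = 0.421 eV.

KE = 0.421 eV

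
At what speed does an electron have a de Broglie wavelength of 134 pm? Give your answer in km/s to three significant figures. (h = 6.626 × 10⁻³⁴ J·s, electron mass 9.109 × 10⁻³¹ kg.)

p = h/λ = 6.626 × 10⁻³⁴ / 1.340 × 10⁻¹⁰ = 4.945 × 10⁻²⁴ kg·m/s.
v = p/m = 4.945 × 10⁻²⁴ / 9.109 × 10⁻³¹ = 5.43 × 10⁶ m/s = 5430 km/s.

v = 5430 km/s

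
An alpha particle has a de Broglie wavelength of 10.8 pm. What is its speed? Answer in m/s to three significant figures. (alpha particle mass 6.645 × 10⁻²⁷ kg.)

p = h/λ = 6.626 × 10⁻³⁴ / 1.080 × 10⁻¹¹ = 6.135 × 10⁻²³ kg·m/s.
v = p/m = 6.135 × 10⁻²³ / 6.645 × 10⁻²⁷ = 9.23 × 10³ m/s = 9230 m/s.

v = 9230 m/s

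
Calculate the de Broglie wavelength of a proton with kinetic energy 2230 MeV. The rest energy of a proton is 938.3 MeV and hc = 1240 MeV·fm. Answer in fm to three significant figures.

Total energy E = KE + m₀c² = 2230 + 938.3 = 3168.3 MeV.
(pc)² = E² − (m₀c²)² = (3168.3)² − (938.3)² = 9.158 × 10⁶ MeV², so pc = 3026 MeV.
λ = hc/(pc) = 1240 MeV·fm / 3026 MeV = 0.410 fm.

λ = 0.410 fm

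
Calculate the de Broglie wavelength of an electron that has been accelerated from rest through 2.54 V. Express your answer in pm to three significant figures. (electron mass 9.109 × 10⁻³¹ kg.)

λ = 770 pm

KE = eV = 1.602 × 10⁻¹⁹ × 2.540 = 4.069 × 10⁻¹⁹ J.
p = √(2mKE) = √(2 × 9.109 × 10⁻³¹ × 4.069 × 10⁻¹⁹) = 8.610 × 10⁻²⁵ kg·m/s.
λ = h/p = 6.626 × 10⁻³⁴ / 8.610 × 10⁻²⁵ = 7.70 × 10⁻¹⁰ m = 770 pm.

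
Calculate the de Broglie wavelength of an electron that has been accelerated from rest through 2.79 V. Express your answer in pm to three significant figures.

λ = 734 pm

KE = eV = 1.602 × 10⁻¹⁹ × 2.790 = 4.470 × 10⁻¹⁹ J.
p = √(2mKE) = √(2 × 9.109 × 10⁻³¹ × 4.470 × 10⁻¹⁹) = 9.024 × 10⁻²⁵ kg·m/s.
λ = h/p = 6.626 × 10⁻³⁴ / 9.024 × 10⁻²⁵ = 7.34 × 10⁻¹⁰ m = 734 pm.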